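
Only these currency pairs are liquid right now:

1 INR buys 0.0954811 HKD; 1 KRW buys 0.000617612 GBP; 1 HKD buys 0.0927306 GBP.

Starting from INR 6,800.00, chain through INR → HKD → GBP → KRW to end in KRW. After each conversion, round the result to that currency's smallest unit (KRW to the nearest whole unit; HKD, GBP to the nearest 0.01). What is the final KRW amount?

INR 6,800.00 × 0.0954811 = HKD 649.27
HKD 649.27 × 0.0927306 = GBP 60.21
GBP 60.21 ÷ 0.000617612 = KRW 97,488

KRW 97,488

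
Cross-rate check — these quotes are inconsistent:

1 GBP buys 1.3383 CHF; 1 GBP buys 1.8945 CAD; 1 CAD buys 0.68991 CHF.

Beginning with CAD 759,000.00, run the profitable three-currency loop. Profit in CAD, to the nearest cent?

Profitable loop is CAD → GBP → CHF → CAD:
CAD 759,000.00 ÷ 1.8945 = GBP 400,633.41
GBP 400,633.41 × 1.3383 = CHF 536,167.70
CHF 536,167.70 ÷ 0.68991 = CAD 777,156.00
Profit = CAD 777,156.00 − CAD 759,000.00

Profit: CAD 18,156.00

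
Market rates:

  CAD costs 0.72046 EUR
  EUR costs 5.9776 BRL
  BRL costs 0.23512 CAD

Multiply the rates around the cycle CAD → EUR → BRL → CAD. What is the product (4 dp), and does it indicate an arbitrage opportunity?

Around CAD → EUR → BRL → CAD: 1 × 0.72046 × 5.9776 × 0.23512 = 1.012573
Product > 1; profitable direction is CAD → EUR → BRL → CAD.

1.0126 (arbitrage exists)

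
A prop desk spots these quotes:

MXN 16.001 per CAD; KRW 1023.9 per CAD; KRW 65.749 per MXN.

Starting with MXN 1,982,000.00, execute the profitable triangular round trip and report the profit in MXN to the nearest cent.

Profit: MXN 54,490.48

Profitable loop is MXN → KRW → CAD → MXN:
MXN 1,982,000.00 × 65.749 = KRW 130,314,518
KRW 130,314,518 ÷ 1023.9 = CAD 127,272.70
CAD 127,272.70 × 16.001 = MXN 2,036,490.48
Profit = MXN 2,036,490.48 − MXN 1,982,000.00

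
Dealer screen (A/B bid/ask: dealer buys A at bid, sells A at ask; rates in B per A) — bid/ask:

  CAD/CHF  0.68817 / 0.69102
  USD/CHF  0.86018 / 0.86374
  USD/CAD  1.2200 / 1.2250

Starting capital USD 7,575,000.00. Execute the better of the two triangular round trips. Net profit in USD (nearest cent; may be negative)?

Net profit: USD 122,421.56

Best loop USD → CHF → CAD → USD:
USD 7,575,000.00 × 0.86018 (sell USD at bid) = CHF 6,515,863.50
CHF 6,515,863.50 ÷ 0.69102 (buy CAD at ask) = CAD 9,429,341.41
CAD 9,429,341.41 ÷ 1.2250 (buy USD at ask) = USD 7,697,421.56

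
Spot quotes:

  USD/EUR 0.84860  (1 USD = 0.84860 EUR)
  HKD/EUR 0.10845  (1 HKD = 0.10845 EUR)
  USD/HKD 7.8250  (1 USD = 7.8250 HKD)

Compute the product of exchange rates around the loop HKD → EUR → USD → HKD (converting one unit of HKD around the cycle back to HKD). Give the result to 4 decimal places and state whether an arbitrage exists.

1.0000 (no arbitrage)

Around HKD → EUR → USD → HKD: 1 × 0.10845 ÷ 0.84860 × 7.8250 = 1.000025
Product ≈ 1 (deviation 0.003%, within rounding noise).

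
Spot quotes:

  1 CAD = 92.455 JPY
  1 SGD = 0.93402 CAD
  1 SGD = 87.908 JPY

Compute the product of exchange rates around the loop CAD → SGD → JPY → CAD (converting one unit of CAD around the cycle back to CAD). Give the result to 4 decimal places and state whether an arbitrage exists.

1.0180 (arbitrage exists)

Around CAD → SGD → JPY → CAD: 1 ÷ 0.93402 × 87.908 ÷ 92.455 = 1.017986
Product > 1; profitable direction is CAD → SGD → JPY → CAD.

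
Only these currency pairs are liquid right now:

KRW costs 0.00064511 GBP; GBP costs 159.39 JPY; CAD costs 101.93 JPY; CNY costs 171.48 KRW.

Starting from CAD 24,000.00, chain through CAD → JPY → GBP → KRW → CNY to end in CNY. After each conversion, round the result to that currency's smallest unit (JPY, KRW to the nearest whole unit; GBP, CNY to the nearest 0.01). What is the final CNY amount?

CNY 138,741.00

CAD 24,000.00 × 101.93 = JPY 2,446,320
JPY 2,446,320 ÷ 159.39 = GBP 15,348.01
GBP 15,348.01 ÷ 0.00064511 = KRW 23,791,307
KRW 23,791,307 ÷ 171.48 = CNY 138,741.00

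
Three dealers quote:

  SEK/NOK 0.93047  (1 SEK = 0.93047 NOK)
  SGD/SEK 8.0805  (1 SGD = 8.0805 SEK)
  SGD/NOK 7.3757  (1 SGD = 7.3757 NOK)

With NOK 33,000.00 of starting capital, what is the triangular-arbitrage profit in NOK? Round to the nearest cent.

Profitable loop is NOK → SGD → SEK → NOK:
NOK 33,000.00 ÷ 7.3757 = SGD 4,474.15
SGD 4,474.15 × 8.0805 = SEK 36,153.38
SEK 36,153.38 × 0.93047 = NOK 33,639.64
Profit = NOK 33,639.64 − NOK 33,000.00

Profit: NOK 639.64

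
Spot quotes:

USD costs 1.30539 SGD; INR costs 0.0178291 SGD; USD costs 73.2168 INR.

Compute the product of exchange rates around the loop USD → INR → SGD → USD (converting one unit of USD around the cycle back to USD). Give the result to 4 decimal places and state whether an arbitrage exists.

Around USD → INR → SGD → USD: 1 × 73.2168 × 0.0178291 ÷ 1.30539 = 1.000000
Product ≈ 1 (deviation 0.000%, within rounding noise).

1.0000 (no arbitrage)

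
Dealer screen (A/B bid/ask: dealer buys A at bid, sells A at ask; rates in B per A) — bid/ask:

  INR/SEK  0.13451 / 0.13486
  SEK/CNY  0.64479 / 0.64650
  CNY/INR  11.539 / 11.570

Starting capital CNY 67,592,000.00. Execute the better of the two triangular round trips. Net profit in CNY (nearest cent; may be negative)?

Net profit: CNY 53,098.97

Best loop CNY → INR → SEK → CNY:
CNY 67,592,000.00 × 11.539 (sell CNY at bid) = INR 779,944,088.00
INR 779,944,088.00 × 0.13451 (sell INR at bid) = SEK 104,910,279.28
SEK 104,910,279.28 × 0.64479 (sell SEK at bid) = CNY 67,645,098.97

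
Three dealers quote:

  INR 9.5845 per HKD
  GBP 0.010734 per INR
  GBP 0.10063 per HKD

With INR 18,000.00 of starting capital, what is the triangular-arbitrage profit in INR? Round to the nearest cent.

Profit: INR 402.47

Profitable loop is INR → GBP → HKD → INR:
INR 18,000.00 × 0.010734 = GBP 193.21
GBP 193.21 ÷ 0.10063 = HKD 1,920.02
HKD 1,920.02 × 9.5845 = INR 18,402.47
Profit = INR 18,402.47 − INR 18,000.00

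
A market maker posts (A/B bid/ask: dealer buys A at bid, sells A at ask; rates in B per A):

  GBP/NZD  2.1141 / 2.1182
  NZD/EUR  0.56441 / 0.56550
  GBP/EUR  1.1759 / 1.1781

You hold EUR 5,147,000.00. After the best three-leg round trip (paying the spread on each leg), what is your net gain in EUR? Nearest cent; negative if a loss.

Net profit: EUR 66,054.18

Best loop EUR → GBP → NZD → EUR:
EUR 5,147,000.00 ÷ 1.1781 (buy GBP at ask) = GBP 4,368,899.07
GBP 4,368,899.07 × 2.1141 (sell GBP at bid) = NZD 9,236,289.53
NZD 9,236,289.53 × 0.56441 (sell NZD at bid) = EUR 5,213,054.18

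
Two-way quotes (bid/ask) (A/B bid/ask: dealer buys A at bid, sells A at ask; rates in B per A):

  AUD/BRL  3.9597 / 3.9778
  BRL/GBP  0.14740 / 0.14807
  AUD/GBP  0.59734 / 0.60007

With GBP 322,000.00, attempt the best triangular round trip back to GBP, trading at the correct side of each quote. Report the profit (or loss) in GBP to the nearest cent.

Best loop GBP → BRL → AUD → GBP:
GBP 322,000.00 ÷ 0.14807 (buy BRL at ask) = BRL 2,174,647.13
BRL 2,174,647.13 ÷ 3.9778 (buy AUD at ask) = AUD 546,695.94
AUD 546,695.94 × 0.59734 (sell AUD at bid) = GBP 326,563.36

Net profit: GBP 4,563.36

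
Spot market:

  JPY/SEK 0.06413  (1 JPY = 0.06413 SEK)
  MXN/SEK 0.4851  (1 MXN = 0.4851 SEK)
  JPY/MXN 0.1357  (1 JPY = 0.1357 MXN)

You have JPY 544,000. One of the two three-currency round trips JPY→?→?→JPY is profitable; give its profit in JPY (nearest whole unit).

Profitable loop is JPY → MXN → SEK → JPY:
JPY 544,000 × 0.1357 = MXN 73,820.80
MXN 73,820.80 × 0.4851 = SEK 35,810.47
SEK 35,810.47 ÷ 0.06413 = JPY 558,404
Profit = JPY 558,404 − JPY 544,000

Profit: JPY 14,404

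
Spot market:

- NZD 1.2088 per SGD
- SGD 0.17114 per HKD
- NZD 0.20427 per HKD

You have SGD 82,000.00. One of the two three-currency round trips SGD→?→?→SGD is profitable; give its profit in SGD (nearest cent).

Profitable loop is SGD → NZD → HKD → SGD:
SGD 82,000.00 × 1.2088 = NZD 99,121.60
NZD 99,121.60 ÷ 0.20427 = HKD 485,247.96
HKD 485,247.96 × 0.17114 = SGD 83,045.34
Profit = SGD 83,045.34 − SGD 82,000.00

Profit: SGD 1,045.34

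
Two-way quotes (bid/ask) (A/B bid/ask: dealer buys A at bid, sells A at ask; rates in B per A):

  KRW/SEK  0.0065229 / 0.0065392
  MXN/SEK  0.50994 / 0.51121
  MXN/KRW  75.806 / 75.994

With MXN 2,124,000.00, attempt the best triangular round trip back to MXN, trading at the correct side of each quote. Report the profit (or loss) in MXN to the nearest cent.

Best loop MXN → SEK → KRW → MXN:
MXN 2,124,000.00 × 0.50994 (sell MXN at bid) = SEK 1,083,112.56
SEK 1,083,112.56 ÷ 0.0065392 (buy KRW at ask) = KRW 165,633,802
KRW 165,633,802 ÷ 75.994 (buy MXN at ask) = MXN 2,179,564.21

Net profit: MXN 55,564.21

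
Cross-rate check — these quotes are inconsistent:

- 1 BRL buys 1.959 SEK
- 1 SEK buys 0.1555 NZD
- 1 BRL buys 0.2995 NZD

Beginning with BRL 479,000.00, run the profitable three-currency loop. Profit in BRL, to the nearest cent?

Profit: BRL 8,195.78

Profitable loop is BRL → SEK → NZD → BRL:
BRL 479,000.00 × 1.959 = SEK 938,361.00
SEK 938,361.00 × 0.1555 = NZD 145,915.14
NZD 145,915.14 ÷ 0.2995 = BRL 487,195.78
Profit = BRL 487,195.78 − BRL 479,000.00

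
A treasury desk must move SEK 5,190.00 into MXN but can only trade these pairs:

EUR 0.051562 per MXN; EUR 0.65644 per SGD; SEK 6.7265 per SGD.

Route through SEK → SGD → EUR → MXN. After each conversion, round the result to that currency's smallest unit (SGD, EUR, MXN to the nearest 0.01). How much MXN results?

SEK 5,190.00 ÷ 6.7265 = SGD 771.58
SGD 771.58 × 0.65644 = EUR 506.50
EUR 506.50 ÷ 0.051562 = MXN 9,823.13

MXN 9,823.13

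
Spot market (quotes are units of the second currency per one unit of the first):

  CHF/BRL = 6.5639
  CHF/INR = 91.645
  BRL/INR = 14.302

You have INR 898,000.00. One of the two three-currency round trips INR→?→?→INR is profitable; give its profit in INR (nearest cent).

Profit: INR 21,869.65

Profitable loop is INR → CHF → BRL → INR:
INR 898,000.00 ÷ 91.645 = CHF 9,798.68
CHF 9,798.68 × 6.5639 = BRL 64,317.55
BRL 64,317.55 × 14.302 = INR 919,869.65
Profit = INR 919,869.65 − INR 898,000.00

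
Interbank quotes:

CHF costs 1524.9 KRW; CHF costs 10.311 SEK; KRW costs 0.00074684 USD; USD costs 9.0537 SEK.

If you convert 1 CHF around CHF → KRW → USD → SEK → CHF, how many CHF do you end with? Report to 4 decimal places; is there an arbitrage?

Around CHF → KRW → USD → SEK → CHF: 1 × 1524.9 × 0.00074684 × 9.0537 ÷ 10.311 = 0.999987
Product ≈ 1 (deviation 0.001%, within rounding noise).

1.0000 (no arbitrage)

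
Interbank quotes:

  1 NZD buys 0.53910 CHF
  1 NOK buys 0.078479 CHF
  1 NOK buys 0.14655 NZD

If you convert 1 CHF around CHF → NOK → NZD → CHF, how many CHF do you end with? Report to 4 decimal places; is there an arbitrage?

Around CHF → NOK → NZD → CHF: 1 ÷ 0.078479 × 0.14655 × 0.53910 = 1.006704
Product > 1; profitable direction is CHF → NOK → NZD → CHF.

1.0067 (arbitrage exists)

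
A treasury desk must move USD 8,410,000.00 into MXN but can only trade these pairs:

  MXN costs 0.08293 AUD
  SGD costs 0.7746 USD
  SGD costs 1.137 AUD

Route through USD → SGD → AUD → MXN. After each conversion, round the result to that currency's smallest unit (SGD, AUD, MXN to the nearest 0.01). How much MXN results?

USD 8,410,000.00 ÷ 0.7746 = SGD 10,857,216.63
SGD 10,857,216.63 × 1.137 = AUD 12,344,655.31
AUD 12,344,655.31 ÷ 0.08293 = MXN 148,856,328.35

MXN 148,856,328.35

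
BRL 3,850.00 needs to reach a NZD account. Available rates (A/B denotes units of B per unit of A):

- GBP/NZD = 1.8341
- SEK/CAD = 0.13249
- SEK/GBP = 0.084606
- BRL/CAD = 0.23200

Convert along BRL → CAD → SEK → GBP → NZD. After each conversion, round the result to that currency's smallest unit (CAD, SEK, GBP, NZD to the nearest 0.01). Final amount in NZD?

NZD 1,046.13

BRL 3,850.00 × 0.23200 = CAD 893.20
CAD 893.20 ÷ 0.13249 = SEK 6,741.64
SEK 6,741.64 × 0.084606 = GBP 570.38
GBP 570.38 × 1.8341 = NZD 1,046.13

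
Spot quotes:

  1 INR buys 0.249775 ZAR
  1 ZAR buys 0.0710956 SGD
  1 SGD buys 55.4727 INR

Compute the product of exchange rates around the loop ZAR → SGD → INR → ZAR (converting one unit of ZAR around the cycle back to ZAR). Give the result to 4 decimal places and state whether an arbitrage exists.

Around ZAR → SGD → INR → ZAR: 1 × 0.0710956 × 55.4727 × 0.249775 = 0.985079
Product < 1; profitable direction is ZAR → INR → SGD → ZAR.

0.9851 (arbitrage exists)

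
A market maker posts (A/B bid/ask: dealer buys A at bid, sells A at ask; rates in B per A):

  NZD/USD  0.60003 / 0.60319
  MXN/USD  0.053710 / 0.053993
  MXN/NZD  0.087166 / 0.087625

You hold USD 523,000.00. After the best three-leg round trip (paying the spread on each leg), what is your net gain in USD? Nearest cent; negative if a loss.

Net profit: USD 8,465.01

Best loop USD → NZD → MXN → USD:
USD 523,000.00 ÷ 0.60319 (buy NZD at ask) = NZD 867,056.81
NZD 867,056.81 ÷ 0.087625 (buy MXN at ask) = MXN 9,895,084.90
MXN 9,895,084.90 × 0.053710 (sell MXN at bid) = USD 531,465.01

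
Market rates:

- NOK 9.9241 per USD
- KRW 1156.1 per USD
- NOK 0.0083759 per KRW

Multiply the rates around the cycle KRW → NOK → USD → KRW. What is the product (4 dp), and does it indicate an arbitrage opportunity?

0.9757 (arbitrage exists)

Around KRW → NOK → USD → KRW: 1 × 0.0083759 ÷ 9.9241 × 1156.1 = 0.975744
Product < 1; profitable direction is KRW → USD → NOK → KRW.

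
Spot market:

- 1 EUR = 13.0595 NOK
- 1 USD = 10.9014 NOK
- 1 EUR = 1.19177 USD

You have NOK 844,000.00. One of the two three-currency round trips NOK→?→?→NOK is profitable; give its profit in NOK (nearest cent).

Profitable loop is NOK → USD → EUR → NOK:
NOK 844,000.00 ÷ 10.9014 = USD 77,421.25
USD 77,421.25 ÷ 1.19177 = EUR 64,963.25
EUR 64,963.25 × 13.0595 = NOK 848,387.52
Profit = NOK 848,387.52 − NOK 844,000.00

Profit: NOK 4,387.52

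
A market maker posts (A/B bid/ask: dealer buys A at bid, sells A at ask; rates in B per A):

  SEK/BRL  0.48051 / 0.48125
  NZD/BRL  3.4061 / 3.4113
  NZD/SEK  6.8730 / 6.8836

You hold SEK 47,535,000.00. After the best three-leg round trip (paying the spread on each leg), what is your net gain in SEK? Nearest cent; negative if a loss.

Best loop SEK → NZD → BRL → SEK:
SEK 47,535,000.00 ÷ 6.8836 (buy NZD at ask) = NZD 6,905,543.61
NZD 6,905,543.61 × 3.4061 (sell NZD at bid) = BRL 23,520,972.09
BRL 23,520,972.09 ÷ 0.48125 (buy SEK at ask) = SEK 48,874,747.21

Net profit: SEK 1,339,747.21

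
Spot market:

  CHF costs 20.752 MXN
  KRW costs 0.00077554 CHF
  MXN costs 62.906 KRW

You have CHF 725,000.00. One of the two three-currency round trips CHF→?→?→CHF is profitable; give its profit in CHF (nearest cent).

Profit: CHF 8,996.92

Profitable loop is CHF → MXN → KRW → CHF:
CHF 725,000.00 × 20.752 = MXN 15,045,200.00
MXN 15,045,200.00 × 62.906 = KRW 946,433,351
KRW 946,433,351 × 0.00077554 = CHF 733,996.92
Profit = CHF 733,996.92 − CHF 725,000.00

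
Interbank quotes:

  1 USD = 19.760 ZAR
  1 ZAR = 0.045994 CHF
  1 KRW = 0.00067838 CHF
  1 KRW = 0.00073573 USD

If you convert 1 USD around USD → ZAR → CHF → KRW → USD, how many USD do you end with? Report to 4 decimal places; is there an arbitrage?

0.9857 (arbitrage exists)

Around USD → ZAR → CHF → KRW → USD: 1 × 19.760 × 0.045994 ÷ 0.00067838 × 0.00073573 = 0.985675
Product < 1; profitable direction is USD → KRW → CHF → ZAR → USD.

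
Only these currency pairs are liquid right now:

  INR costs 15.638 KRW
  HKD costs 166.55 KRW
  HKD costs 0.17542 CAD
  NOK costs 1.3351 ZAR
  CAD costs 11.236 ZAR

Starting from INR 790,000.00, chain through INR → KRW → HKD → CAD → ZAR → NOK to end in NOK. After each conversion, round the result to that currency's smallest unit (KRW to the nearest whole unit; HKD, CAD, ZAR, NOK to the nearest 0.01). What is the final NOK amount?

NOK 109,506.69

INR 790,000.00 × 15.638 = KRW 12,354,020
KRW 12,354,020 ÷ 166.55 = HKD 74,176.04
HKD 74,176.04 × 0.17542 = CAD 13,011.96
CAD 13,011.96 × 11.236 = ZAR 146,202.38
ZAR 146,202.38 ÷ 1.3351 = NOK 109,506.69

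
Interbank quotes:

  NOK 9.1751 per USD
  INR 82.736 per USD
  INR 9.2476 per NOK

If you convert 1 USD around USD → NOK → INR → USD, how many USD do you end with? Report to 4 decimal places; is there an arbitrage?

Around USD → NOK → INR → USD: 1 × 9.1751 × 9.2476 ÷ 82.736 = 1.025523
Product > 1; profitable direction is USD → NOK → INR → USD.

1.0255 (arbitrage exists)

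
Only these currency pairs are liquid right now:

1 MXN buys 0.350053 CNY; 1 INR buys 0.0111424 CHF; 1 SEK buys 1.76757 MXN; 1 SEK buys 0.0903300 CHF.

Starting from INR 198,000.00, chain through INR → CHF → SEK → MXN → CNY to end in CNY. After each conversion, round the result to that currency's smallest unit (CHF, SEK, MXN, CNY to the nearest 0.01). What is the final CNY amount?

INR 198,000.00 × 0.0111424 = CHF 2,206.20
CHF 2,206.20 ÷ 0.0903300 = SEK 24,423.78
SEK 24,423.78 × 1.76757 = MXN 43,170.74
MXN 43,170.74 × 0.350053 = CNY 15,112.05

CNY 15,112.05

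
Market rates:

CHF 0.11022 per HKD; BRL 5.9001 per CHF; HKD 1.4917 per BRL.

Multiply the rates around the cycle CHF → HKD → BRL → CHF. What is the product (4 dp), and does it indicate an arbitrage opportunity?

Around CHF → HKD → BRL → CHF: 1 ÷ 0.11022 ÷ 1.4917 ÷ 5.9001 = 1.030858
Product > 1; profitable direction is CHF → HKD → BRL → CHF.

1.0309 (arbitrage exists)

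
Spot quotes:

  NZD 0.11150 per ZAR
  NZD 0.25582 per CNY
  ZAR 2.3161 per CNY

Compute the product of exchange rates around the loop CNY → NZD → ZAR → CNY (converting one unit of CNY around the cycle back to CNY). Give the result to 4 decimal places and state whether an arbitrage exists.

Around CNY → NZD → ZAR → CNY: 1 × 0.25582 ÷ 0.11150 ÷ 2.3161 = 0.990609
Product < 1; profitable direction is CNY → ZAR → NZD → CNY.

0.9906 (arbitrage exists)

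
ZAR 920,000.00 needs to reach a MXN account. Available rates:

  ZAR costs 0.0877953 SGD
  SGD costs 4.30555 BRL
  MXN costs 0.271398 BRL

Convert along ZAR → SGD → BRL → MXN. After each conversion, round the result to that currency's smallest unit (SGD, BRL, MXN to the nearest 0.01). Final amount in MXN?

MXN 1,281,389.36

ZAR 920,000.00 × 0.0877953 = SGD 80,771.68
SGD 80,771.68 × 4.30555 = BRL 347,766.51
BRL 347,766.51 ÷ 0.271398 = MXN 1,281,389.36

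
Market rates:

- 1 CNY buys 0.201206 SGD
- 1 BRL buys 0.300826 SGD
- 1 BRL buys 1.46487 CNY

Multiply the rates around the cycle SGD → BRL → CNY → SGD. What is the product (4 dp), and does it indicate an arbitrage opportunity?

0.9798 (arbitrage exists)

Around SGD → BRL → CNY → SGD: 1 ÷ 0.300826 × 1.46487 × 0.201206 = 0.979771
Product < 1; profitable direction is SGD → CNY → BRL → SGD.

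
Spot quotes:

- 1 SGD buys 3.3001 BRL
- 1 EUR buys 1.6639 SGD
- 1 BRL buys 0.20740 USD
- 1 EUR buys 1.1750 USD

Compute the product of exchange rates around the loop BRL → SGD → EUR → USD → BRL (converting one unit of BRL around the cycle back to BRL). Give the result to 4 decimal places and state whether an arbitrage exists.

1.0318 (arbitrage exists)

Around BRL → SGD → EUR → USD → BRL: 1 ÷ 3.3001 ÷ 1.6639 × 1.1750 ÷ 0.20740 = 1.031751
Product > 1; profitable direction is BRL → SGD → EUR → USD → BRL.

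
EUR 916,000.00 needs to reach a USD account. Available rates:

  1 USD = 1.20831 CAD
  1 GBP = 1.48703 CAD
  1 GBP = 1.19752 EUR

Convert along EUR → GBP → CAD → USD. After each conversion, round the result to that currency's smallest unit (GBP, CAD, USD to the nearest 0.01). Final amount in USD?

EUR 916,000.00 ÷ 1.19752 = GBP 764,914.16
GBP 764,914.16 × 1.48703 = CAD 1,137,450.30
CAD 1,137,450.30 ÷ 1.20831 = USD 941,356.36

USD 941,356.36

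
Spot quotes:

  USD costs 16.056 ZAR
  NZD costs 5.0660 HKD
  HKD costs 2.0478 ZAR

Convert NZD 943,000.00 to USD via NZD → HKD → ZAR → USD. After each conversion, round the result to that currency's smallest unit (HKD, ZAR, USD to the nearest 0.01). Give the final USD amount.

NZD 943,000.00 × 5.0660 = HKD 4,777,238.00
HKD 4,777,238.00 × 2.0478 = ZAR 9,782,827.98
ZAR 9,782,827.98 ÷ 16.056 = USD 609,294.22

USD 609,294.22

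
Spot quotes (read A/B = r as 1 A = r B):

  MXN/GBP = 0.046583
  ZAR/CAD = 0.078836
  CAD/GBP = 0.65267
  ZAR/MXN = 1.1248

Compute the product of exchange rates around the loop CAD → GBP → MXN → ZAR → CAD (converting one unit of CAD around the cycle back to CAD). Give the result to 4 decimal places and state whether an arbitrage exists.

Around CAD → GBP → MXN → ZAR → CAD: 1 × 0.65267 ÷ 0.046583 ÷ 1.1248 × 0.078836 = 0.982009
Product < 1; profitable direction is CAD → ZAR → MXN → GBP → CAD.

0.9820 (arbitrage exists)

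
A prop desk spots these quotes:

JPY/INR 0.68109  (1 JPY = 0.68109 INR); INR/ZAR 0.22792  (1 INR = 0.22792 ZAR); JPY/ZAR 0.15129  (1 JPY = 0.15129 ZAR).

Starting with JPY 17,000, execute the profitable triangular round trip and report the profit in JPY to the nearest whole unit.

Profitable loop is JPY → INR → ZAR → JPY:
JPY 17,000 × 0.68109 = INR 11,578.53
INR 11,578.53 × 0.22792 = ZAR 2,638.98
ZAR 2,638.98 ÷ 0.15129 = JPY 17,443
Profit = JPY 17,443 − JPY 17,000

Profit: JPY 443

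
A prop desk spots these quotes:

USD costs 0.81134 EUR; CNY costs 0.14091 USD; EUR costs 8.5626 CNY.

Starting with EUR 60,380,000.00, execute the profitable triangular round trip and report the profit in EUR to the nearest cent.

Profitable loop is EUR → USD → CNY → EUR:
EUR 60,380,000.00 ÷ 0.81134 = USD 74,420,095.15
USD 74,420,095.15 ÷ 0.14091 = CNY 528,139,203.40
CNY 528,139,203.40 ÷ 8.5626 = EUR 61,679,770.56
Profit = EUR 61,679,770.56 − EUR 60,380,000.00

Profit: EUR 1,299,770.56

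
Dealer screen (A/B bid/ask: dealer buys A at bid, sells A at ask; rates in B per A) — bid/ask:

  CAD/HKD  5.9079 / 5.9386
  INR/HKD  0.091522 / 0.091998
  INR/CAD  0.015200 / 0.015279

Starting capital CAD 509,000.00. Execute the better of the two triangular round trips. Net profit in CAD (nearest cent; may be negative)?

Net profit: CAD 4,409.95

Best loop CAD → INR → HKD → CAD:
CAD 509,000.00 ÷ 0.015279 (buy INR at ask) = INR 33,313,698.54
INR 33,313,698.54 × 0.091522 (sell INR at bid) = HKD 3,048,936.32
HKD 3,048,936.32 ÷ 5.9386 (buy CAD at ask) = CAD 513,409.95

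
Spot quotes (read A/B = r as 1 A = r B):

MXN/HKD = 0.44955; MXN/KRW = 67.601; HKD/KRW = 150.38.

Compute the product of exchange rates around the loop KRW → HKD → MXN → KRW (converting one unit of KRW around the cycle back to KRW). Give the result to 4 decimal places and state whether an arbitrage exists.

1.0000 (no arbitrage)

Around KRW → HKD → MXN → KRW: 1 ÷ 150.38 ÷ 0.44955 × 67.601 = 0.999966
Product ≈ 1 (deviation 0.003%, within rounding noise).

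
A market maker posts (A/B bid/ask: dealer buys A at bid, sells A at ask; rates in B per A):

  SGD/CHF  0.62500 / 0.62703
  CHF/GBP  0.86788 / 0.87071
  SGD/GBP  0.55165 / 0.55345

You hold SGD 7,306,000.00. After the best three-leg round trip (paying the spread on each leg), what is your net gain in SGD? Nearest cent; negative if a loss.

Net profit: SGD 76,125.74

Best loop SGD → GBP → CHF → SGD:
SGD 7,306,000.00 × 0.55165 (sell SGD at bid) = GBP 4,030,354.90
GBP 4,030,354.90 ÷ 0.87071 (buy CHF at ask) = CHF 4,628,814.30
CHF 4,628,814.30 ÷ 0.62703 (buy SGD at ask) = SGD 7,382,125.74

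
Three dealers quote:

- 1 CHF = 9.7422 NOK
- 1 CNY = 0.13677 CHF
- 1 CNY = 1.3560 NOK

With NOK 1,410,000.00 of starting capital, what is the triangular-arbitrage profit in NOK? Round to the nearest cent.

Profit: NOK 24,930.66

Profitable loop is NOK → CHF → CNY → NOK:
NOK 1,410,000.00 ÷ 9.7422 = CHF 144,731.17
CHF 144,731.17 ÷ 0.13677 = CNY 1,058,208.45
CNY 1,058,208.45 × 1.3560 = NOK 1,434,930.66
Profit = NOK 1,434,930.66 − NOK 1,410,000.00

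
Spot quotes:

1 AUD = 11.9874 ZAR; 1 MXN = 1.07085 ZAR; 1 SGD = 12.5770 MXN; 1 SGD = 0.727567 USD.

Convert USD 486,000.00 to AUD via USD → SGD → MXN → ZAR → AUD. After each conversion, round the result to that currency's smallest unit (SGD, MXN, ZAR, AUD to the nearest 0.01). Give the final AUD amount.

USD 486,000.00 ÷ 0.727567 = SGD 667,979.72
SGD 667,979.72 × 12.5770 = MXN 8,401,180.94
MXN 8,401,180.94 × 1.07085 = ZAR 8,996,404.61
ZAR 8,996,404.61 ÷ 11.9874 = AUD 750,488.40

AUD 750,488.40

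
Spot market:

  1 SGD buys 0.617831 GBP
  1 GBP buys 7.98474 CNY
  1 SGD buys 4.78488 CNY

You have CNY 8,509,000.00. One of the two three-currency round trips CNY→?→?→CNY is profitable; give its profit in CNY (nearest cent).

Profitable loop is CNY → SGD → GBP → CNY:
CNY 8,509,000.00 ÷ 4.78488 = SGD 1,778,310.01
SGD 1,778,310.01 × 0.617831 = GBP 1,098,695.05
GBP 1,098,695.05 × 7.98474 = CNY 8,772,794.33
Profit = CNY 8,772,794.33 − CNY 8,509,000.00

Profit: CNY 263,794.33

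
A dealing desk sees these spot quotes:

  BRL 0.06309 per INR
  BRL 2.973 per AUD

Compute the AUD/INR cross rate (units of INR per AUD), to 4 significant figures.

AUD/INR = 47.12

1 AUD × 2.973 = 2.973 BRL
2.973 BRL ÷ 0.06309 = 47.1232 INR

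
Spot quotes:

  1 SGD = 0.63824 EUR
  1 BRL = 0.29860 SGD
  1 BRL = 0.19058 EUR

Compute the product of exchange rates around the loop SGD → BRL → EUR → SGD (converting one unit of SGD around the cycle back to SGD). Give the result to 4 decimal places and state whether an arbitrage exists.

1.0000 (no arbitrage)

Around SGD → BRL → EUR → SGD: 1 ÷ 0.29860 × 0.19058 ÷ 0.63824 = 1.000008
Product ≈ 1 (deviation 0.001%, within rounding noise).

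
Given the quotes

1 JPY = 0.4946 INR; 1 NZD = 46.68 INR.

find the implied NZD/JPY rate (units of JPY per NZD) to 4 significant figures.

NZD/JPY = 94.38

1 NZD × 46.68 = 46.68 INR
46.68 INR ÷ 0.4946 = 94.3793 JPY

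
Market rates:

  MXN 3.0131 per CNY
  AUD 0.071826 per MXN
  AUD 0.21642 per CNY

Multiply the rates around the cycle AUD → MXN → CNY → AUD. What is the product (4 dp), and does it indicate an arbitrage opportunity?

1.0000 (no arbitrage)

Around AUD → MXN → CNY → AUD: 1 ÷ 0.071826 ÷ 3.0131 × 0.21642 = 1.000005
Product ≈ 1 (deviation 0.000%, within rounding noise).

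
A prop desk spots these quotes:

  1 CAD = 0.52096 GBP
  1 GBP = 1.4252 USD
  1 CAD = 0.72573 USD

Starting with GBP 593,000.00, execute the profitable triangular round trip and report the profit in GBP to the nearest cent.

Profitable loop is GBP → USD → CAD → GBP:
GBP 593,000.00 × 1.4252 = USD 845,143.60
USD 845,143.60 ÷ 0.72573 = CAD 1,164,542.74
CAD 1,164,542.74 × 0.52096 = GBP 606,680.18
Profit = GBP 606,680.18 − GBP 593,000.00

Profit: GBP 13,680.18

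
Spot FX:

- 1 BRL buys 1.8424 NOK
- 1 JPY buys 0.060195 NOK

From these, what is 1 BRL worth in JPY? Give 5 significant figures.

1 BRL × 1.8424 = 1.8424 NOK
1.8424 NOK ÷ 0.060195 = 30.6072 JPY

BRL/JPY = 30.607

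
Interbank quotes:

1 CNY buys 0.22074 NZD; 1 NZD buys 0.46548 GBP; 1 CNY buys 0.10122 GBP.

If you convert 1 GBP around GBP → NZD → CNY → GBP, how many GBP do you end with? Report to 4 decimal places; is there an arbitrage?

Around GBP → NZD → CNY → GBP: 1 ÷ 0.46548 ÷ 0.22074 × 0.10122 = 0.985109
Product < 1; profitable direction is GBP → CNY → NZD → GBP.

0.9851 (arbitrage exists)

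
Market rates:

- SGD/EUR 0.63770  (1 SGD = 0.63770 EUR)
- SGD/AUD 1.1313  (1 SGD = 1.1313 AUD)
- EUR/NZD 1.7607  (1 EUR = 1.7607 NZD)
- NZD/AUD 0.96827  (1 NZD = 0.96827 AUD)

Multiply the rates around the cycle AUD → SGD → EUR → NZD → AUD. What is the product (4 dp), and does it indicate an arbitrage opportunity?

0.9610 (arbitrage exists)

Around AUD → SGD → EUR → NZD → AUD: 1 ÷ 1.1313 × 0.63770 × 1.7607 × 0.96827 = 0.960994
Product < 1; profitable direction is AUD → NZD → EUR → SGD → AUD.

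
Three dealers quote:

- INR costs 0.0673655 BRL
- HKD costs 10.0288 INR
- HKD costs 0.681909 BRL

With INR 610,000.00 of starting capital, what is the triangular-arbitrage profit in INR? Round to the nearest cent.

Profitable loop is INR → HKD → BRL → INR:
INR 610,000.00 ÷ 10.0288 = HKD 60,824.82
HKD 60,824.82 × 0.681909 = BRL 41,477.00
BRL 41,477.00 ÷ 0.0673655 = INR 615,700.84
Profit = INR 615,700.84 − INR 610,000.00

Profit: INR 5,700.84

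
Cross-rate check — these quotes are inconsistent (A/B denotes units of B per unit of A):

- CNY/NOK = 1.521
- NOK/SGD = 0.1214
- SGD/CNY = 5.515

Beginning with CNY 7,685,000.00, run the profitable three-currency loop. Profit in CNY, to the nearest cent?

Profitable loop is CNY → NOK → SGD → CNY:
CNY 7,685,000.00 × 1.521 = NOK 11,688,885.00
NOK 11,688,885.00 × 0.1214 = SGD 1,419,030.64
SGD 1,419,030.64 × 5.515 = CNY 7,825,953.97
Profit = CNY 7,825,953.97 − CNY 7,685,000.00

Profit: CNY 140,953.97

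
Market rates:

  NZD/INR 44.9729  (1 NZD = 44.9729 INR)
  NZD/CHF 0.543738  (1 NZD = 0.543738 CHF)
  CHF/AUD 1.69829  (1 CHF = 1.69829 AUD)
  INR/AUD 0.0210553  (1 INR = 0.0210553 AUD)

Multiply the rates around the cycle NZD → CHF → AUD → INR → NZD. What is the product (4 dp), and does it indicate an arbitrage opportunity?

Around NZD → CHF → AUD → INR → NZD: 1 × 0.543738 × 1.69829 ÷ 0.0210553 ÷ 44.9729 = 0.975190
Product < 1; profitable direction is NZD → INR → AUD → CHF → NZD.

0.9752 (arbitrage exists)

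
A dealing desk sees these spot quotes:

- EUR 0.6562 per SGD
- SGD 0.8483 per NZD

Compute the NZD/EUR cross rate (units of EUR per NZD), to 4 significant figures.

1 NZD × 0.8483 = 0.8483 SGD
0.8483 SGD × 0.6562 = 0.556654 EUR

NZD/EUR = 0.5567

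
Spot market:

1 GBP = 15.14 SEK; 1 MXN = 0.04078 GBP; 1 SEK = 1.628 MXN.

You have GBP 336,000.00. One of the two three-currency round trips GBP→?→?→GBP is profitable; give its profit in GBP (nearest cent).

Profit: GBP 1,727.77

Profitable loop is GBP → SEK → MXN → GBP:
GBP 336,000.00 × 15.14 = SEK 5,087,040.00
SEK 5,087,040.00 × 1.628 = MXN 8,281,701.12
MXN 8,281,701.12 × 0.04078 = GBP 337,727.77
Profit = GBP 337,727.77 − GBP 336,000.00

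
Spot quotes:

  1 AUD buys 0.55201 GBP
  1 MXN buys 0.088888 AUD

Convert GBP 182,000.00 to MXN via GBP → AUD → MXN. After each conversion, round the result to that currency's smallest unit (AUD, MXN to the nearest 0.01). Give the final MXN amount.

GBP 182,000.00 ÷ 0.55201 = AUD 329,704.17
AUD 329,704.17 ÷ 0.088888 = MXN 3,709,209.00

MXN 3,709,209.00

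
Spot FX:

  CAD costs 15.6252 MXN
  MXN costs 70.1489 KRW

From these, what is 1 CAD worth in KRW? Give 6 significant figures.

CAD/KRW = 1096.09

1 CAD × 15.6252 = 15.6252 MXN
15.6252 MXN × 70.1489 = 1096.09 KRW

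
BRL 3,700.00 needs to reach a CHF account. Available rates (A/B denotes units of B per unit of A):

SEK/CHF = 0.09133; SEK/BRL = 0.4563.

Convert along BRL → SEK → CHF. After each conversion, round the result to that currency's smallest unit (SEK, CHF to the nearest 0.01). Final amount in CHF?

CHF 740.57

BRL 3,700.00 ÷ 0.4563 = SEK 8,108.70
SEK 8,108.70 × 0.09133 = CHF 740.57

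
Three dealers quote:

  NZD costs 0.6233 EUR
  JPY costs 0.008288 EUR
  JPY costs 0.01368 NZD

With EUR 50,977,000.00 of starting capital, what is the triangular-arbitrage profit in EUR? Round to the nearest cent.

Profit: EUR 1,468,442.67

Profitable loop is EUR → JPY → NZD → EUR:
EUR 50,977,000.00 ÷ 0.008288 = JPY 6,150,699,807
JPY 6,150,699,807 × 0.01368 = NZD 84,141,573.36
NZD 84,141,573.36 × 0.6233 = EUR 52,445,442.67
Profit = EUR 52,445,442.67 − EUR 50,977,000.00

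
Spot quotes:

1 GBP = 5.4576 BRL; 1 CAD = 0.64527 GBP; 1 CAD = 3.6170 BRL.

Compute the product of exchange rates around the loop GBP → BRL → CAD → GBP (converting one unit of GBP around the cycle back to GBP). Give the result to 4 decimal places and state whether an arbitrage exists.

Around GBP → BRL → CAD → GBP: 1 × 5.4576 ÷ 3.6170 × 0.64527 = 0.973632
Product < 1; profitable direction is GBP → CAD → BRL → GBP.

0.9736 (arbitrage exists)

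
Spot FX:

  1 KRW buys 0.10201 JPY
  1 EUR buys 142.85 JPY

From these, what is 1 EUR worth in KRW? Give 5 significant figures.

EUR/KRW = 1400.4

1 EUR × 142.85 = 142.85 JPY
142.85 JPY ÷ 0.10201 = 1400.35 KRW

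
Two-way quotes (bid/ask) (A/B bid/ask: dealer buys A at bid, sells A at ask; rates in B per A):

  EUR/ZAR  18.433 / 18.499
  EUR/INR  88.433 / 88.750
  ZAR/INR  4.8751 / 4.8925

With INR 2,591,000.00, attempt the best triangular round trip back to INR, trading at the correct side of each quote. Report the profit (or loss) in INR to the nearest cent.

Net profit: INR 32,485.11

Best loop INR → EUR → ZAR → INR:
INR 2,591,000.00 ÷ 88.750 (buy EUR at ask) = EUR 29,194.37
EUR 29,194.37 × 18.433 (sell EUR at bid) = ZAR 538,139.75
ZAR 538,139.75 × 4.8751 (sell ZAR at bid) = INR 2,623,485.11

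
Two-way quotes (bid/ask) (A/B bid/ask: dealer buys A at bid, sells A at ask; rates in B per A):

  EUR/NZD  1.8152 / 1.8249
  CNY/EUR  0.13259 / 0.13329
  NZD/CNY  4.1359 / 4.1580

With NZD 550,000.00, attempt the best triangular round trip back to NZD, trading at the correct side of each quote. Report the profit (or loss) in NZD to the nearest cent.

Net result: NZD -2,520.36 (no profitable arbitrage after spreads)

Best loop NZD → CNY → EUR → NZD:
NZD 550,000.00 × 4.1359 (sell NZD at bid) = CNY 2,274,745.00
CNY 2,274,745.00 × 0.13259 (sell CNY at bid) = EUR 301,608.44
EUR 301,608.44 × 1.8152 (sell EUR at bid) = NZD 547,479.64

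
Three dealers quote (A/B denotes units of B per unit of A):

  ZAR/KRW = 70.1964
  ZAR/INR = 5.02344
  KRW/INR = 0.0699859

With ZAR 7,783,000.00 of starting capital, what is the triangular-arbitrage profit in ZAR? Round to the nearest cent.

Profit: ZAR 175,346.75

Profitable loop is ZAR → INR → KRW → ZAR:
ZAR 7,783,000.00 × 5.02344 = INR 39,097,433.52
INR 39,097,433.52 ÷ 0.0699859 = KRW 558,647,292
KRW 558,647,292 ÷ 70.1964 = ZAR 7,958,346.75
Profit = ZAR 7,958,346.75 − ZAR 7,783,000.00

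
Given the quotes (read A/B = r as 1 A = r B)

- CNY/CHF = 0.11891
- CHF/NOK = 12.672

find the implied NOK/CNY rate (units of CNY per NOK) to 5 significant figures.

NOK/CNY = 0.66365

1 NOK ÷ 12.672 = 0.0789141 CHF
0.0789141 CHF ÷ 0.11891 = 0.663646 CNY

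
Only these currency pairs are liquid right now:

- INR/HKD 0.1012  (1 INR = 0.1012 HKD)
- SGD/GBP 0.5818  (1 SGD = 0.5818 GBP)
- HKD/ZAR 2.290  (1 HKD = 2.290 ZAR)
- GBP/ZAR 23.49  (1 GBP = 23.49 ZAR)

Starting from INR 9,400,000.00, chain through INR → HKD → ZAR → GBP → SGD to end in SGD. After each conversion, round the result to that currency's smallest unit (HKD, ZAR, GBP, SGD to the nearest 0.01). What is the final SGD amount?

SGD 159,399.55

INR 9,400,000.00 × 0.1012 = HKD 951,280.00
HKD 951,280.00 × 2.290 = ZAR 2,178,431.20
ZAR 2,178,431.20 ÷ 23.49 = GBP 92,738.66
GBP 92,738.66 ÷ 0.5818 = SGD 159,399.55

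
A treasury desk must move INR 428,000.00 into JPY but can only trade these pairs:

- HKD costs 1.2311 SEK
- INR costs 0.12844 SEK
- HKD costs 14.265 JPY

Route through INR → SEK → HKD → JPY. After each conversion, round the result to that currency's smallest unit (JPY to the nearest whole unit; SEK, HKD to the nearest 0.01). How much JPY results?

JPY 636,975

INR 428,000.00 × 0.12844 = SEK 54,972.32
SEK 54,972.32 ÷ 1.2311 = HKD 44,653.01
HKD 44,653.01 × 14.265 = JPY 636,975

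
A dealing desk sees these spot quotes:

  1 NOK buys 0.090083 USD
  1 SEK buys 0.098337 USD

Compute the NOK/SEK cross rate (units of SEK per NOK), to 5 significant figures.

NOK/SEK = 0.91606

1 NOK × 0.090083 = 0.090083 USD
0.090083 USD ÷ 0.098337 = 0.916064 SEK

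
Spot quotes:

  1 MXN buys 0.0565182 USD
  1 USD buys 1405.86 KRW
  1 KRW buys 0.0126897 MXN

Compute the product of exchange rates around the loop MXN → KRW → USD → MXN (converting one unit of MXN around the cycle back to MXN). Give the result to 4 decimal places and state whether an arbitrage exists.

Around MXN → KRW → USD → MXN: 1 ÷ 0.0126897 ÷ 1405.86 ÷ 0.0565182 = 0.991787
Product < 1; profitable direction is MXN → USD → KRW → MXN.

0.9918 (arbitrage exists)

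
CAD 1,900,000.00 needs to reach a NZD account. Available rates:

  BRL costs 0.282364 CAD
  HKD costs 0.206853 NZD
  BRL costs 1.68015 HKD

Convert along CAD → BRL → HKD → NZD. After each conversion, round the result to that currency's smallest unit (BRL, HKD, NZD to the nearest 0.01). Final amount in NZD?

CAD 1,900,000.00 ÷ 0.282364 = BRL 6,728,903.12
BRL 6,728,903.12 × 1.68015 = HKD 11,305,566.58
HKD 11,305,566.58 × 0.206853 = NZD 2,338,590.36

NZD 2,338,590.36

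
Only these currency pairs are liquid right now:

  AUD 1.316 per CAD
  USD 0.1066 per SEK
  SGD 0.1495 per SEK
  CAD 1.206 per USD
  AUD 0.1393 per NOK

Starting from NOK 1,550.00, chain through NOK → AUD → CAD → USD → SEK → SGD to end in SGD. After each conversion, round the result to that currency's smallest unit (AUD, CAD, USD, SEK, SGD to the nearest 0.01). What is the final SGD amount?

SGD 190.79

NOK 1,550.00 × 0.1393 = AUD 215.92
AUD 215.92 ÷ 1.316 = CAD 164.07
CAD 164.07 ÷ 1.206 = USD 136.04
USD 136.04 ÷ 0.1066 = SEK 1,276.17
SEK 1,276.17 × 0.1495 = SGD 190.79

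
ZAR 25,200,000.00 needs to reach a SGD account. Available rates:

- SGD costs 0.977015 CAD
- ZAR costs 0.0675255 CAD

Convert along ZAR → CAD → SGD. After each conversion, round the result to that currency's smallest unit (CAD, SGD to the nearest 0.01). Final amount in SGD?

ZAR 25,200,000.00 × 0.0675255 = CAD 1,701,642.60
CAD 1,701,642.60 ÷ 0.977015 = SGD 1,741,675.00

SGD 1,741,675.00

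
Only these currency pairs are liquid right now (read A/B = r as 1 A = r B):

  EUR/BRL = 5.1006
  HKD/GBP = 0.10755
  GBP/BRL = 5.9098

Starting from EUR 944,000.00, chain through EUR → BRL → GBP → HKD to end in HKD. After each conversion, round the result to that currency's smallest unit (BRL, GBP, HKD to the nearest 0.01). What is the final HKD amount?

HKD 7,575,478.38

EUR 944,000.00 × 5.1006 = BRL 4,814,966.40
BRL 4,814,966.40 ÷ 5.9098 = GBP 814,742.70
GBP 814,742.70 ÷ 0.10755 = HKD 7,575,478.38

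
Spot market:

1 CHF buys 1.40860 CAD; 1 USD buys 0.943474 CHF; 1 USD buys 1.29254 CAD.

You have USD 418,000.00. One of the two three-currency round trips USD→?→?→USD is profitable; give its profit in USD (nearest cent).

Profitable loop is USD → CHF → CAD → USD:
USD 418,000.00 × 0.943474 = CHF 394,372.13
CHF 394,372.13 × 1.40860 = CAD 555,512.59
CAD 555,512.59 ÷ 1.29254 = USD 429,783.67
Profit = USD 429,783.67 − USD 418,000.00

Profit: USD 11,783.67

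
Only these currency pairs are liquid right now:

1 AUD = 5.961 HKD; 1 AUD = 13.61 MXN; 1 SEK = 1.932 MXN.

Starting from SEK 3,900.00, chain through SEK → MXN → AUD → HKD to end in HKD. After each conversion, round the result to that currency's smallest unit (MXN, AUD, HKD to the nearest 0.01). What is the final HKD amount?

SEK 3,900.00 × 1.932 = MXN 7,534.80
MXN 7,534.80 ÷ 13.61 = AUD 553.62
AUD 553.62 × 5.961 = HKD 3,300.13

HKD 3,300.13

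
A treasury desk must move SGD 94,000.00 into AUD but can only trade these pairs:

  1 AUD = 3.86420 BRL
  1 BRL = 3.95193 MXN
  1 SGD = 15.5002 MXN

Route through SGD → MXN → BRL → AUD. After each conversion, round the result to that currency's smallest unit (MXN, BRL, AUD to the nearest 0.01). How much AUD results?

AUD 95,410.53

SGD 94,000.00 × 15.5002 = MXN 1,457,018.80
MXN 1,457,018.80 ÷ 3.95193 = BRL 368,685.38
BRL 368,685.38 ÷ 3.86420 = AUD 95,410.53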